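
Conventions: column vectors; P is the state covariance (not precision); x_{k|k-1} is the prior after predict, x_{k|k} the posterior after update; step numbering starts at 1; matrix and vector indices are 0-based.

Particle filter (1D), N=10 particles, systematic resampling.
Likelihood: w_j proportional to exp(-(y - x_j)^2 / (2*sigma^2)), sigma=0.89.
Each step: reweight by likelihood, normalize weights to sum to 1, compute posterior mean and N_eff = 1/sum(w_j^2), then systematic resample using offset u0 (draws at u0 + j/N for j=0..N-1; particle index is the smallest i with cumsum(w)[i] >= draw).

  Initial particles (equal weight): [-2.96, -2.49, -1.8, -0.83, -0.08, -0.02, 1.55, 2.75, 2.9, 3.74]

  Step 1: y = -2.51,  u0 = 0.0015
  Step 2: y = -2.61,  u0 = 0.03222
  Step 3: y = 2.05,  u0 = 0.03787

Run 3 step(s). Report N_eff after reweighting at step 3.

N_eff = 2.2222

step 1: w=[0.3121, 0.3546, 0.2580, 0.0597, 0.0085, 0.0071, 0.0000, 0.0000, 0.0000, 0.0000]  mean=-2.3215  Neff=3.4086  idx=[0, 0, 0, 0, 1, 1, 1, 2, 2, 2]
step 2: w=[0.1069, 0.1069, 0.1069, 0.1069, 0.1145, 0.1145, 0.1145, 0.0763, 0.0763, 0.0763]  mean=-2.5330  Neff=9.7563  idx=[0, 1, 2, 3, 4, 4, 5, 6, 7, 9]
step 3: w=[0.0007, 0.0007, 0.0007, 0.0007, 0.0123, 0.0123, 0.0123, 0.0123, 0.4740, 0.4740]  mean=-1.8372  Neff=2.2222  idx=[6, 8, 8, 8, 8, 9, 9, 9, 9, 9]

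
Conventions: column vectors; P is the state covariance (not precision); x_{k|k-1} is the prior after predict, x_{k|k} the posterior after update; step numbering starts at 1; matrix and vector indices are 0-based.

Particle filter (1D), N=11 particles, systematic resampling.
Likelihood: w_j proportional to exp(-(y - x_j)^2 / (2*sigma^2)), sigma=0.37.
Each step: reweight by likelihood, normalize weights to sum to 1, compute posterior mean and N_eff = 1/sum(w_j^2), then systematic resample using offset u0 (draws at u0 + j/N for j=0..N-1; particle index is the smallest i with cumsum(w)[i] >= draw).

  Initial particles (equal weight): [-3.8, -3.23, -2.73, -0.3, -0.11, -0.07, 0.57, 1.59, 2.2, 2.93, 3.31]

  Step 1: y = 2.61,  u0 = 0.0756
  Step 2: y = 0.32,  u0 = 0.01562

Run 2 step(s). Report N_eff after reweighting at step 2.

step 1: w=[0.0000, 0.0000, 0.0000, 0.0000, 0.0000, 0.0000, 0.0000, 0.0158, 0.3815, 0.4850, 0.1177]  mean=2.6751  Neff=2.5325  idx=[8, 8, 8, 8, 9, 9, 9, 9, 9, 10, 10]
step 2: w=[0.2500, 0.2500, 0.2500, 0.2500, 0.0000, 0.0000, 0.0000, 0.0000, 0.0000, 0.0000, 0.0000]  mean=2.2000  Neff=4.0001  idx=[0, 0, 0, 1, 1, 1, 2, 2, 2, 3, 3]

N_eff = 4.0001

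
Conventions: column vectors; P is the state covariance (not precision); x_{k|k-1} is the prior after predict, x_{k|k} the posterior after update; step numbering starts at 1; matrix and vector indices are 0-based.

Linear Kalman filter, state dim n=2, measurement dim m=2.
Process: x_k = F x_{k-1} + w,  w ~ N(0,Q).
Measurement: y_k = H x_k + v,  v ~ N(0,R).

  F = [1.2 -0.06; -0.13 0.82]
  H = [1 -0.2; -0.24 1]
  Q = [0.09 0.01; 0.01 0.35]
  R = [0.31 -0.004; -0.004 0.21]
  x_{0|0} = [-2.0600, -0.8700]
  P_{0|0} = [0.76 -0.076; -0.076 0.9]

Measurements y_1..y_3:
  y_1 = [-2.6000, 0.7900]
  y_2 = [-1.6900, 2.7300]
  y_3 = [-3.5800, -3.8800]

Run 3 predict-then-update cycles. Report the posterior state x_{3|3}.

step 1: x^-=[-2.4198, -0.4456]  P^-=[1.1986 -0.2282; -0.2282 0.9842]  S=[1.6392 -0.7277; -0.7277 1.3728]  K=[0.7744 0.0347; 0.1003 0.8100]  nu=[-0.2693, 0.6548]  x^+=[-2.6056, 0.0578]  P^+=[0.2529 0.0649; 0.0649 0.1853]
step 2: x^-=[-3.1302, 0.3861]  P^-=[0.4455 0.0258; 0.0258 0.4650]  S=[0.7638 -0.1769; -0.1769 0.6883]  K=[0.5840 0.0322; 0.0706 0.6848]  nu=[1.5175, 1.5926]  x^+=[-2.1927, 1.5838]  P^+=[0.1910 0.0503; 0.0503 0.1556]
step 3: x^-=[-2.7263, 1.5838]  P^-=[0.3583 0.0224; 0.0224 0.4471]  S=[0.6772 -0.1559; -0.1559 0.6670]  K=[0.5290 0.0283; 0.0566 0.6755]  nu=[-0.5369, -6.1181]  x^+=[-3.1837, -2.5794]  P^+=[0.1729 0.0453; 0.0453 0.1525]

x_post = [-3.1837, -2.5794]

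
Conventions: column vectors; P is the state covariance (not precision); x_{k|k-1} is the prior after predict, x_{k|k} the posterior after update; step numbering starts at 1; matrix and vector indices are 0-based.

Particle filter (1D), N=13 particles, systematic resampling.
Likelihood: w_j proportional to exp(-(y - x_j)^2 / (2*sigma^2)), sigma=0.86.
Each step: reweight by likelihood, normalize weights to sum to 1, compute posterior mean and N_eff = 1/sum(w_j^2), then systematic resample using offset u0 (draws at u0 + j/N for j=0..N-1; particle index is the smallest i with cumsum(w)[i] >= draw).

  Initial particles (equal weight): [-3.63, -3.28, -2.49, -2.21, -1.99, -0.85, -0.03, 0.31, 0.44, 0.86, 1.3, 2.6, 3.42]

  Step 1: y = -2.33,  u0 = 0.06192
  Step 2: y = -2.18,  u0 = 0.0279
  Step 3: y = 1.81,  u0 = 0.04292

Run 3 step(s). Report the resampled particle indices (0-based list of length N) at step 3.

resampled_idx = [4, 6, 8, 9, 9, 9, 10, 10, 11, 11, 12, 12, 12]

step 1: w=[0.0791, 0.1348, 0.2438, 0.2456, 0.2294, 0.0564, 0.0069, 0.0022, 0.0014, 0.0003, 0.0000, 0.0000, 0.0000]  mean=-2.3823  Neff=4.9984  idx=[0, 1, 2, 2, 2, 2, 3, 3, 3, 4, 4, 4, 5]
step 2: w=[0.0226, 0.0414, 0.0879, 0.0879, 0.0879, 0.0879, 0.0938, 0.0938, 0.0938, 0.0916, 0.0916, 0.0916, 0.0284]  mean=-2.2859  Neff=11.7009  idx=[1, 2, 3, 4, 5, 5, 6, 7, 8, 9, 10, 10, 11]
step 3: w=[0.0001, 0.0123, 0.0123, 0.0123, 0.0123, 0.0123, 0.0594, 0.0594, 0.0594, 0.1901, 0.1901, 0.1901, 0.1901]  mean=-2.0601  Neff=6.4172  idx=[4, 6, 8, 9, 9, 9, 10, 10, 11, 11, 12, 12, 12]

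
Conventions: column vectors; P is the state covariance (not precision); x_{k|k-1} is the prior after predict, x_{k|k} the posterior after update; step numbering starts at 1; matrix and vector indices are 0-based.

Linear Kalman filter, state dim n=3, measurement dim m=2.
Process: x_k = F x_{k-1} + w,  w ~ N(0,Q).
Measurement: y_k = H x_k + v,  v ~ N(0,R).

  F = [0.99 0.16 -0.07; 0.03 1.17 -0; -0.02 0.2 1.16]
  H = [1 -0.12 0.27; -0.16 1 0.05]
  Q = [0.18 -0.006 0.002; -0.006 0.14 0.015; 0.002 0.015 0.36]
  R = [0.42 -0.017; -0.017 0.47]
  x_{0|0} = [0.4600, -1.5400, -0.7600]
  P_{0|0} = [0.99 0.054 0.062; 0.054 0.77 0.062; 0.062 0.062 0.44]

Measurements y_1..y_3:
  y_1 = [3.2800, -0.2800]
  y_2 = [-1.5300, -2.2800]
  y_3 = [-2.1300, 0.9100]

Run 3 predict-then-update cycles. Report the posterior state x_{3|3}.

x_post = [-0.6810, -0.5389, -1.7655]

step 1: x^-=[0.2622, -1.7880, -1.1988]  P^-=[1.1793 0.2251 0.0638; 0.2251 1.1987 0.2800; 0.0638 0.2800 1.0087]  S=[1.6523 -0.0321; -0.0321 1.6564]  K=[0.7085 0.0377; 0.1088 0.7125; 0.1869 0.1969]  nu=[3.1269, 1.6099]  x^+=[2.5383, -0.3007, -0.2973]  P^+=[0.3492 0.0697 -0.1626; 0.0697 0.3432 0.0189; -0.1626 0.0189 0.8891]
step 2: x^-=[2.4856, -0.2757, -0.4558]  P^-=[0.5796 0.1484 -0.2363; 0.1484 0.6151 0.1139; -0.2363 0.1139 1.5860]  S=[0.9534 0.0176; 0.0176 1.0715]  K=[0.5217 0.0324; 0.1003 0.5555; 0.1830 0.2126]  nu=[-3.9256, -1.5838]  x^+=[0.3864, -1.5491, -1.5109]  P^+=[0.3184 0.0741 -0.3368; 0.0741 0.2729 -0.0323; -0.3368 -0.0323 1.5043]
step 3: x^-=[0.2404, -1.8009, -2.0702]  P^-=[0.5773 0.1441 -0.4961; 0.1441 0.5190 0.0218; -0.4961 0.0218 2.3953]  S=[0.8755 0.0100; 0.0100 0.9738]  K=[0.4864 0.0227; 0.0944 0.5095; 0.1665 0.2252]  nu=[-2.0276, 2.8529]  x^+=[-0.6810, -0.5389, -1.7655]  P^+=[0.3694 0.0902 -0.5731; 0.0902 0.2575 -0.1047; -0.5731 -0.1047 2.3209]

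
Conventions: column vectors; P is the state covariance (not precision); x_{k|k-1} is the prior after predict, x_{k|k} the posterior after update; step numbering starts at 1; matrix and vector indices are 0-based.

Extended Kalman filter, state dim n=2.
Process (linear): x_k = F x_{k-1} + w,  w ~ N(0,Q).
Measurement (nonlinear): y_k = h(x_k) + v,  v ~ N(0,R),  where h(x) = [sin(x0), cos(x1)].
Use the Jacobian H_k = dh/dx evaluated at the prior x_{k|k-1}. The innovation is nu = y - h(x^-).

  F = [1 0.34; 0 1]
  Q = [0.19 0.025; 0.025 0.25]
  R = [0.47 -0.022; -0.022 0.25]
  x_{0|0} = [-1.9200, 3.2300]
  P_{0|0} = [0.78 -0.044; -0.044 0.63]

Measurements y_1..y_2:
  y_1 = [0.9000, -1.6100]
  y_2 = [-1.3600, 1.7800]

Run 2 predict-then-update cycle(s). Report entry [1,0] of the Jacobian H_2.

step 1: x^-=[-0.8218, 3.2300]  P^-=[1.0129 0.1952; 0.1952 0.8800]  H_jac=[0.6809 0.0000; 0.0000 0.0883]  S=[0.9396 -0.0103; -0.0103 0.2569]  K=[0.7351 0.0965; 0.1448 0.3083]  nu=[1.6324, -0.6139]  x^+=[0.3189, 3.2772]  P^+=[0.5043 0.0900; 0.0900 0.8368]
step 2: x^-=[1.4331, 3.2772]  P^-=[0.8522 0.3995; 0.3995 1.0868]  H_jac=[0.1372 0.0000; 0.0000 0.1351]  S=[0.4861 -0.0146; -0.0146 0.2698]  K=[0.2470 0.2134; 0.1294 0.5513]  nu=[-2.3505, 2.7708]  x^+=[1.4438, 4.5006]  P^+=[0.8118 0.3546; 0.3546 0.9987]

H_jac[1,0] = 0.0000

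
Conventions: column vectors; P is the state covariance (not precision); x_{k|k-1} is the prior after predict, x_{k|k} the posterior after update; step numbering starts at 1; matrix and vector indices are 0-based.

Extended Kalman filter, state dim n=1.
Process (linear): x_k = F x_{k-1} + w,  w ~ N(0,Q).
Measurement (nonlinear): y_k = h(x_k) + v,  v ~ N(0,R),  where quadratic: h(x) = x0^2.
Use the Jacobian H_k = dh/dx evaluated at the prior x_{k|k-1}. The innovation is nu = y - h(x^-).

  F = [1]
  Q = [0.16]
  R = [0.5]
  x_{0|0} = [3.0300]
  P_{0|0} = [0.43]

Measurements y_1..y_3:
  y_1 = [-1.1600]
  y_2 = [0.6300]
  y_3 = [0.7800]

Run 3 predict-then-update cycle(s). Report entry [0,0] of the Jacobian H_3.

H_jac[0,0] = 2.0764

step 1: x^-=[3.0300]  P^-=[0.5900]  H_jac=[6.0600]  S=[22.1669]  K=[0.1613]  nu=[-10.3409]  x^+=[1.3621]  P^+=[0.0133]
step 2: x^-=[1.3621]  P^-=[0.1733]  H_jac=[2.7241]  S=[1.7861]  K=[0.2643]  nu=[-1.2252]  x^+=[1.0382]  P^+=[0.0485]
step 3: x^-=[1.0382]  P^-=[0.2085]  H_jac=[2.0764]  S=[1.3990]  K=[0.3095]  nu=[-0.2979]  x^+=[0.9460]  P^+=[0.0745]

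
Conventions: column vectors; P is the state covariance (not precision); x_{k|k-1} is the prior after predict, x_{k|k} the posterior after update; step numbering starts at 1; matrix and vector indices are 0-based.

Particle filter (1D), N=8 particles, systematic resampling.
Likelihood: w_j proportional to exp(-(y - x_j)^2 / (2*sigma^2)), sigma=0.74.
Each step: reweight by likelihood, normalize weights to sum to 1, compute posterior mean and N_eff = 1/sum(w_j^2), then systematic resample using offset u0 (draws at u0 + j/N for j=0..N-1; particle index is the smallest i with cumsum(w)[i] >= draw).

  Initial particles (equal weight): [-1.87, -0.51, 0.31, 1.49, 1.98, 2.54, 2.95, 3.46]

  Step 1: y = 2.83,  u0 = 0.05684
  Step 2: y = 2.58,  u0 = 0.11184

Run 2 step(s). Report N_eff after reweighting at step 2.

N_eff = 7.2178

step 1: w=[0.0000, 0.0000, 0.0009, 0.0584, 0.1556, 0.2787, 0.2970, 0.2094]  mean=2.7039  Neff=4.2134  idx=[3, 4, 5, 5, 6, 6, 7, 7]
step 2: w=[0.0582, 0.1240, 0.1720, 0.1720, 0.1520, 0.1520, 0.0849, 0.0849]  mean=2.6903  Neff=7.2178  idx=[1, 2, 3, 3, 4, 5, 6, 7]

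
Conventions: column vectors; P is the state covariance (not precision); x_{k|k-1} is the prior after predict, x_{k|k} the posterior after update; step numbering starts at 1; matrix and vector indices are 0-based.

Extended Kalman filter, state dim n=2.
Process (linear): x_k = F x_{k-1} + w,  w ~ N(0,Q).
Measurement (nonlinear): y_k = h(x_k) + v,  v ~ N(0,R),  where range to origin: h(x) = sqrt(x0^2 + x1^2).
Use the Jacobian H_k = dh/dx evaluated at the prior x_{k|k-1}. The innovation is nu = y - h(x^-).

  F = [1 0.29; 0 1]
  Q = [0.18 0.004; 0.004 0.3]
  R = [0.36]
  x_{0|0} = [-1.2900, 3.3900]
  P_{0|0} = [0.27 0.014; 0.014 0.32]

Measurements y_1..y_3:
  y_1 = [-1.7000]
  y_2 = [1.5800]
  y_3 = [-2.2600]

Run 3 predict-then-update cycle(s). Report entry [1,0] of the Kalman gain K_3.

K[1,0] = -0.2158

step 1: x^-=[-0.3069, 3.3900]  P^-=[0.4850 0.1108; 0.1108 0.6200]  H_jac=[-0.0902 0.9959]  S=[0.9590]  K=[0.0695; 0.6335]  nu=[-5.1039]  x^+=[-0.6614, 0.1569]  P^+=[0.4804 0.0686; 0.0686 0.2352]
step 2: x^-=[-0.6159, 0.1569]  P^-=[0.7200 0.1408; 0.1408 0.5352]  H_jac=[-0.9690 0.2469]  S=[1.0013]  K=[-0.6620; -0.0043]  nu=[0.9444]  x^+=[-1.2411, 0.1529]  P^+=[0.2811 0.1380; 0.1380 0.5352]
step 3: x^-=[-1.1968, 0.1529]  P^-=[0.5861 0.2972; 0.2972 0.8352]  H_jac=[-0.9919 0.1267]  S=[0.8754]  K=[-0.6211; -0.2158]  nu=[-3.4665]  x^+=[0.9563, 0.9010]  P^+=[0.2484 0.1798; 0.1798 0.7944]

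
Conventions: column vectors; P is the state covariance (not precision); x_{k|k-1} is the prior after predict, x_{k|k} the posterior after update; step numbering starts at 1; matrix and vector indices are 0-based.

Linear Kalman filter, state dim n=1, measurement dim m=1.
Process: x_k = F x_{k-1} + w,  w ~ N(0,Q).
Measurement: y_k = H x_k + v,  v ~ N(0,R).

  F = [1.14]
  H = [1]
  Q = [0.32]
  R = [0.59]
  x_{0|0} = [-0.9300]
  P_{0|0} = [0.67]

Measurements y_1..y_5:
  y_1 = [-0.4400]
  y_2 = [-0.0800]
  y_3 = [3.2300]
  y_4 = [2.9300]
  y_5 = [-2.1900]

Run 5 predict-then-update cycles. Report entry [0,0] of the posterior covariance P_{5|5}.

P_post[0,0] = 0.3302

step 1: x^-=[-1.0602]  P^-=[1.1907]  S=[1.7807]  K=[0.6687]  nu=[0.6202]  x^+=[-0.6455]  P^+=[0.3945]
step 2: x^-=[-0.7359]  P^-=[0.8327]  S=[1.4227]  K=[0.5853]  nu=[0.6559]  x^+=[-0.3520]  P^+=[0.3453]
step 3: x^-=[-0.4013]  P^-=[0.7688]  S=[1.3588]  K=[0.5658]  nu=[3.6313]  x^+=[1.6533]  P^+=[0.3338]
step 4: x^-=[1.8847]  P^-=[0.7538]  S=[1.3438]  K=[0.5610]  nu=[1.0453]  x^+=[2.4711]  P^+=[0.3310]
step 5: x^-=[2.8170]  P^-=[0.7501]  S=[1.3401]  K=[0.5597]  nu=[-5.0070]  x^+=[0.0144]  P^+=[0.3302]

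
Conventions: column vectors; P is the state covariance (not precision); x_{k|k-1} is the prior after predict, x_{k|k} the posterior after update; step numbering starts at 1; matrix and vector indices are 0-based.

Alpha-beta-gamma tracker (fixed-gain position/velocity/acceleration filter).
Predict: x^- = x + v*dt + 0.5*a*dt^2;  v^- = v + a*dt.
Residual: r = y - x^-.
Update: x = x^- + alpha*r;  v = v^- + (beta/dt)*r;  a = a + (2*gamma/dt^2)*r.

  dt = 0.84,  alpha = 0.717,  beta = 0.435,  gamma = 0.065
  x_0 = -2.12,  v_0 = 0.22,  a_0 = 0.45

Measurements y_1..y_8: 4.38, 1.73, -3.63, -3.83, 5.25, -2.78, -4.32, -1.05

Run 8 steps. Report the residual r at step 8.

resid = 4.7768

step 1: x_pred=-1.7764  r=6.1564  x^+=2.6377  v^+=3.7862  a^+=1.5843
step 2: x_pred=6.3770  r=-4.6470  x^+=3.0451  v^+=2.7104  a^+=0.7281
step 3: x_pred=5.5788  r=-9.2088  x^+=-1.0239  v^+=-1.4468  a^+=-0.9685
step 4: x_pred=-2.5809  r=-1.2491  x^+=-3.4765  v^+=-2.9072  a^+=-1.1987
step 5: x_pred=-6.3414  r=11.5914  x^+=1.9696  v^+=2.0886  a^+=0.9369
step 6: x_pred=4.0546  r=-6.8346  x^+=-0.8458  v^+=-0.6637  a^+=-0.3223
step 7: x_pred=-1.5170  r=-2.8030  x^+=-3.5267  v^+=-2.3860  a^+=-0.8387
step 8: x_pred=-5.8268  r=4.7768  x^+=-2.4018  v^+=-0.6167  a^+=0.0414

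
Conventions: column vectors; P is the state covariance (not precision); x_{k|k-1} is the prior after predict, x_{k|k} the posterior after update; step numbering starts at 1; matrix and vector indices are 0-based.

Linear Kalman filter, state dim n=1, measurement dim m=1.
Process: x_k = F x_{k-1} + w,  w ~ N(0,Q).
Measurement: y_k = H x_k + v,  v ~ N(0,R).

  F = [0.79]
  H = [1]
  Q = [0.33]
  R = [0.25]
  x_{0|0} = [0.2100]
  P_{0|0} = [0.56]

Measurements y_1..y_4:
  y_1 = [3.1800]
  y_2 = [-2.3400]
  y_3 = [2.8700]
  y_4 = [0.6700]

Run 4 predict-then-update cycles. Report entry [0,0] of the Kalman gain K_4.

step 1: x^-=[0.1659]  P^-=[0.6795]  S=[0.9295]  K=[0.7310]  nu=[3.0141]  x^+=[2.3693]  P^+=[0.1828]
step 2: x^-=[1.8718]  P^-=[0.4441]  S=[0.6941]  K=[0.6398]  nu=[-4.2118]  x^+=[-0.8229]  P^+=[0.1600]
step 3: x^-=[-0.6501]  P^-=[0.4298]  S=[0.6798]  K=[0.6323]  nu=[3.5201]  x^+=[1.5755]  P^+=[0.1581]
step 4: x^-=[1.2447]  P^-=[0.4286]  S=[0.6786]  K=[0.6316]  nu=[-0.5747]  x^+=[0.8817]  P^+=[0.1579]

K[0,0] = 0.6316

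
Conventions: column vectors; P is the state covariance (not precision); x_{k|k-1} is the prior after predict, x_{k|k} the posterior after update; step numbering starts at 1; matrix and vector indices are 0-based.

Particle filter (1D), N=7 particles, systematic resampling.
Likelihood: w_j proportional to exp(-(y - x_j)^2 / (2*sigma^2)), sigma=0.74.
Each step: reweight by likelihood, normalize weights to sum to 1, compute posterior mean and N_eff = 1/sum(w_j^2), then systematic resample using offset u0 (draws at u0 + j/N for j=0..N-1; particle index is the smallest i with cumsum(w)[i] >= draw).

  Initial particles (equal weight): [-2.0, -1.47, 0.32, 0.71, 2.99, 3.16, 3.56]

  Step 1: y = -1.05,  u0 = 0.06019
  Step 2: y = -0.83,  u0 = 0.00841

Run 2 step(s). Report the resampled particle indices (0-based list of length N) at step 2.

step 1: w=[0.2869, 0.5567, 0.1178, 0.0387, 0.0000, 0.0000, 0.0000]  mean=-1.3268  Neff=2.4538  idx=[0, 0, 1, 1, 1, 1, 2]
step 2: w=[0.0791, 0.0791, 0.1898, 0.1898, 0.1898, 0.1898, 0.0825]  mean=-1.4062  Neff=6.1173  idx=[0, 1, 2, 3, 4, 4, 5]

resampled_idx = [0, 1, 2, 3, 4, 4, 5]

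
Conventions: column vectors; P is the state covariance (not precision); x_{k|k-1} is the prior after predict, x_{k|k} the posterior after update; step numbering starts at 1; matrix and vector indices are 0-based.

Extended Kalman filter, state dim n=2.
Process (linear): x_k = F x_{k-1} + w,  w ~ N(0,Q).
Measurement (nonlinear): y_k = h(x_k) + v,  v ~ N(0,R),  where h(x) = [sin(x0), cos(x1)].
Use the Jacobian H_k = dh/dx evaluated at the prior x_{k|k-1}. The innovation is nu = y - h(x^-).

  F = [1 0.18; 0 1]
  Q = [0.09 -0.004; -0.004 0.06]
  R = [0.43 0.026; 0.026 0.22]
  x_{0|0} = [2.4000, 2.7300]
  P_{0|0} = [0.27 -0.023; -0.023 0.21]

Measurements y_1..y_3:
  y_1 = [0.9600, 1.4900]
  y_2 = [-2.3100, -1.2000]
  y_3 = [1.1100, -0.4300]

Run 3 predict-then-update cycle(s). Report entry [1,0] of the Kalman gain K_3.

step 1: x^-=[2.8914, 2.7300]  P^-=[0.3585 0.0108; 0.0108 0.2700]  H_jac=[-0.9689 0.0000; 0.0000 -0.4001]  S=[0.7665 0.0302; 0.0302 0.2632]  K=[-0.4546 0.0357; 0.0025 -0.4107]  nu=[0.7124, 2.4065]  x^+=[2.6535, 1.7435]  P^+=[0.2008 0.0099; 0.0099 0.2257]
step 2: x^-=[2.9673, 1.7435]  P^-=[0.3017 0.0465; 0.0465 0.2857]  H_jac=[-0.9849 0.0000; 0.0000 -0.9851]  S=[0.7226 0.0711; 0.0711 0.4972]  K=[-0.4078 -0.0338; -0.0078 -0.5649]  nu=[-2.4834, -1.0281]  x^+=[4.0149, 2.3436]  P^+=[0.1790 0.0183; 0.0183 0.1264]
step 3: x^-=[4.4367, 2.3436]  P^-=[0.2796 0.0371; 0.0371 0.1864]  H_jac=[-0.2722 0.0000; 0.0000 -0.7159]  S=[0.4507 0.0332; 0.0332 0.3155]  K=[-0.1639 -0.0668; 0.0089 -0.4238]  nu=[2.0722, 0.2682]  x^+=[4.0791, 2.2483]  P^+=[0.2654 0.0265; 0.0265 0.1299]

K[1,0] = 0.0089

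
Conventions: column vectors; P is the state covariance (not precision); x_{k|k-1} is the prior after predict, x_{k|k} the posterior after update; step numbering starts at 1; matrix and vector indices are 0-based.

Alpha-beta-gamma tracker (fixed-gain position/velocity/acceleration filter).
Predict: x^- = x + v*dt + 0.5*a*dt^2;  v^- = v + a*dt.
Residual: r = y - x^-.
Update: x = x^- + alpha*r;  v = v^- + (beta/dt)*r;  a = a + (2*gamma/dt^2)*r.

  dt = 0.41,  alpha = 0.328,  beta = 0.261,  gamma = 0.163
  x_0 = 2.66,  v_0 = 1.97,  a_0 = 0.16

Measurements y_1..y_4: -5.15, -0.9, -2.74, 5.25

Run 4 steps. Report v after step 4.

v_post = -4.7479

step 1: x_pred=3.4811  r=-8.6311  x^+=0.6501  v^+=-3.4589  a^+=-16.5786
step 2: x_pred=-2.1614  r=1.2614  x^+=-1.7477  v^+=-9.4531  a^+=-14.1323
step 3: x_pred=-6.8113  r=4.0713  x^+=-5.4759  v^+=-12.6556  a^+=-6.2368
step 4: x_pred=-11.1889  r=16.4389  x^+=-5.7969  v^+=-4.7479  a^+=25.6435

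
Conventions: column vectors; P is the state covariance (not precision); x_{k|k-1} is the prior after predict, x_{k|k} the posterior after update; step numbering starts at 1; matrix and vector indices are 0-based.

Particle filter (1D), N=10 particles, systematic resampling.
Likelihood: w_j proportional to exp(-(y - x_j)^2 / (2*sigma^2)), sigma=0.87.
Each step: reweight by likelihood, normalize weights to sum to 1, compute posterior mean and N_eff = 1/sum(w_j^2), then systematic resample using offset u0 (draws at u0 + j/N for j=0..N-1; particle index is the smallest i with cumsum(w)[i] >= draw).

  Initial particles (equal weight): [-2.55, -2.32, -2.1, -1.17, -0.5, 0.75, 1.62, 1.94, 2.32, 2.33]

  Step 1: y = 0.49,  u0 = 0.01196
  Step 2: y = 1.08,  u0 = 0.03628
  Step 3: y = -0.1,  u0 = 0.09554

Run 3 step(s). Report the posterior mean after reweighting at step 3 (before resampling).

post_mean = 0.5886

step 1: w=[0.0009, 0.0021, 0.0047, 0.0633, 0.2047, 0.3740, 0.1682, 0.0975, 0.0428, 0.0418]  mean=0.7455  Neff=4.4015  idx=[3, 4, 4, 5, 5, 5, 5, 6, 6, 7]
step 2: w=[0.0055, 0.0300, 0.0300, 0.1453, 0.1453, 0.1453, 0.1453, 0.1288, 0.1288, 0.0958]  mean=1.0024  Neff=7.7759  idx=[2, 3, 4, 4, 5, 6, 6, 7, 8, 9]
step 3: w=[0.1810, 0.1248, 0.1248, 0.1248, 0.1248, 0.1248, 0.1248, 0.0285, 0.0285, 0.0129]  mean=0.5886  Neff=7.8074  idx=[0, 1, 1, 2, 3, 4, 5, 5, 6, 9]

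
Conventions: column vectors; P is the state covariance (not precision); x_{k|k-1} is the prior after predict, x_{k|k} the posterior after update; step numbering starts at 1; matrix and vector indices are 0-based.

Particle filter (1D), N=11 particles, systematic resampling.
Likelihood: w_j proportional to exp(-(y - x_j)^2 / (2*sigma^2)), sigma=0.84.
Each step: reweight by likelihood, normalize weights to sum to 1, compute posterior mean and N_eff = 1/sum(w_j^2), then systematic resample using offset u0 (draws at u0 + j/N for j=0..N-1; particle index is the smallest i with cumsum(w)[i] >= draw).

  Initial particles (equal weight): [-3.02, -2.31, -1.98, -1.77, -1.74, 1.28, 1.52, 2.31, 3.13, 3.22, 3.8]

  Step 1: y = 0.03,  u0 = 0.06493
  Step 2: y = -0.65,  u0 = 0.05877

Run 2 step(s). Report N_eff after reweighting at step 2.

step 1: w=[0.0016, 0.0242, 0.0669, 0.1180, 0.1273, 0.3873, 0.2430, 0.0295, 0.0013, 0.0009, 0.0000]  mean=0.3167  Neff=4.0794  idx=[2, 3, 4, 4, 5, 5, 5, 5, 6, 6, 7]
step 2: w=[0.1489, 0.2144, 0.2248, 0.2248, 0.0372, 0.0372, 0.0372, 0.0372, 0.0185, 0.0185, 0.0010]  mean=-1.2071  Neff=5.7000  idx=[0, 1, 1, 1, 2, 2, 3, 3, 3, 5, 8]

N_eff = 5.7000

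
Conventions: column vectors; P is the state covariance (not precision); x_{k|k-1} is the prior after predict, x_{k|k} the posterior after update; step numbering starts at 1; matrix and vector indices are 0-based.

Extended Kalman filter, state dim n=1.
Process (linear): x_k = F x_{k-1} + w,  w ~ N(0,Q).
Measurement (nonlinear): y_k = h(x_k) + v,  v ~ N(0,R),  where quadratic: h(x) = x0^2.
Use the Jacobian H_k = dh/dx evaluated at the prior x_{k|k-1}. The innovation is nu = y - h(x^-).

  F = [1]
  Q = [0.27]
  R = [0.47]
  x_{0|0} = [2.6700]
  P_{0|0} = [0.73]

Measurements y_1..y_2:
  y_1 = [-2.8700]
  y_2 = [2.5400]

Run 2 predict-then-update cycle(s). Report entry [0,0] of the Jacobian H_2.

H_jac[0,0] = 1.6558

step 1: x^-=[2.6700]  P^-=[1.0000]  H_jac=[5.3400]  S=[28.9856]  K=[0.1842]  nu=[-9.9989]  x^+=[0.8279]  P^+=[0.0162]
step 2: x^-=[0.8279]  P^-=[0.2862]  H_jac=[1.6558]  S=[1.2547]  K=[0.3777]  nu=[1.8546]  x^+=[1.5284]  P^+=[0.1072]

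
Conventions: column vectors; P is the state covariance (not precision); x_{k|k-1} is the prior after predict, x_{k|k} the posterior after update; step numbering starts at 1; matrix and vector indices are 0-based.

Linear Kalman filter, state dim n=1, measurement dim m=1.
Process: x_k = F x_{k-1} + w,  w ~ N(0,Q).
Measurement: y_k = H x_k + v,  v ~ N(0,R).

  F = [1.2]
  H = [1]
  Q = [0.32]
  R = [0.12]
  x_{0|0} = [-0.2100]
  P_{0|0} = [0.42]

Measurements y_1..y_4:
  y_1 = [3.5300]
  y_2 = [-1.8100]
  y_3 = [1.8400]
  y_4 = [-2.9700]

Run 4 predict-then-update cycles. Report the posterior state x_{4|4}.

x_post = [-2.0314]

step 1: x^-=[-0.2520]  P^-=[0.9248]  S=[1.0448]  K=[0.8851]  nu=[3.7820]  x^+=[3.0956]  P^+=[0.1062]
step 2: x^-=[3.7147]  P^-=[0.4730]  S=[0.5930]  K=[0.7976]  nu=[-5.5247]  x^+=[-0.6919]  P^+=[0.0957]
step 3: x^-=[-0.8303]  P^-=[0.4578]  S=[0.5778]  K=[0.7923]  nu=[2.6703]  x^+=[1.2854]  P^+=[0.0951]
step 4: x^-=[1.5425]  P^-=[0.4569]  S=[0.5769]  K=[0.7920]  nu=[-4.5125]  x^+=[-2.0314]  P^+=[0.0950]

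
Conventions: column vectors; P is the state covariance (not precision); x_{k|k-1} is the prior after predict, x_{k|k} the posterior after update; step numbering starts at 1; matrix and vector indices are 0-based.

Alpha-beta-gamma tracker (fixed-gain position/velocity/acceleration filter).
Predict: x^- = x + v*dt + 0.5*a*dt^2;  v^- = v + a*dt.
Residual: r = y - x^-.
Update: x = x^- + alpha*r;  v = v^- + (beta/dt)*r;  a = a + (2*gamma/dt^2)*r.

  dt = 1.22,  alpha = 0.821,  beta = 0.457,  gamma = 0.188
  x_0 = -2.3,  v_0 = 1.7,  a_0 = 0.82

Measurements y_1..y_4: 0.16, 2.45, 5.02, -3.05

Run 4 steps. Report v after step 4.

v_post = -1.6160

step 1: x_pred=0.3842  r=-0.2242  x^+=0.2001  v^+=2.6164  a^+=0.7634
step 2: x_pred=3.9602  r=-1.5102  x^+=2.7203  v^+=2.9820  a^+=0.3818
step 3: x_pred=6.6425  r=-1.6225  x^+=5.3104  v^+=2.8400  a^+=-0.0280
step 4: x_pred=8.7544  r=-11.8044  x^+=-0.9370  v^+=-1.6160  a^+=-3.0101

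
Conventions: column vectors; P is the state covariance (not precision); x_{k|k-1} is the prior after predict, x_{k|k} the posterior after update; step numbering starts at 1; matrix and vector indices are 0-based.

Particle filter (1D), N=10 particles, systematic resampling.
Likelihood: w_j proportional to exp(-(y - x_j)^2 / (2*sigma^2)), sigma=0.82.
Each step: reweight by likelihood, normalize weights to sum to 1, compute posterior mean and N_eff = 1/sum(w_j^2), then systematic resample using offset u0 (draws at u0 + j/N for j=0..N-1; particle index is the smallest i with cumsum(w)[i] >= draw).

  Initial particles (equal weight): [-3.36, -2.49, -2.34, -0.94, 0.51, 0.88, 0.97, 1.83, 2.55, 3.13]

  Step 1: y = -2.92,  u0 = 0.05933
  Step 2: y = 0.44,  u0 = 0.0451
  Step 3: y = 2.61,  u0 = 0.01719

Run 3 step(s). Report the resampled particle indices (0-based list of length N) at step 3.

step 1: w=[0.3369, 0.3391, 0.3029, 0.0211, 0.0001, 0.0000, 0.0000, 0.0000, 0.0000, 0.0000]  mean=-2.7047  Neff=3.1187  idx=[0, 0, 0, 1, 1, 1, 1, 2, 2, 2]
step 2: w=[0.0013, 0.0013, 0.0013, 0.1030, 0.1030, 0.1030, 0.1030, 0.1947, 0.1947, 0.1947]  mean=-2.4058  Neff=6.4041  idx=[3, 4, 5, 6, 7, 7, 8, 8, 9, 9]
step 3: w=[0.0446, 0.0446, 0.0446, 0.0446, 0.1369, 0.1369, 0.1369, 0.1369, 0.1369, 0.1369]  mean=-2.3668  Neff=8.3029  idx=[0, 2, 4, 5, 5, 6, 7, 7, 8, 9]

resampled_idx = [0, 2, 4, 5, 5, 6, 7, 7, 8, 9]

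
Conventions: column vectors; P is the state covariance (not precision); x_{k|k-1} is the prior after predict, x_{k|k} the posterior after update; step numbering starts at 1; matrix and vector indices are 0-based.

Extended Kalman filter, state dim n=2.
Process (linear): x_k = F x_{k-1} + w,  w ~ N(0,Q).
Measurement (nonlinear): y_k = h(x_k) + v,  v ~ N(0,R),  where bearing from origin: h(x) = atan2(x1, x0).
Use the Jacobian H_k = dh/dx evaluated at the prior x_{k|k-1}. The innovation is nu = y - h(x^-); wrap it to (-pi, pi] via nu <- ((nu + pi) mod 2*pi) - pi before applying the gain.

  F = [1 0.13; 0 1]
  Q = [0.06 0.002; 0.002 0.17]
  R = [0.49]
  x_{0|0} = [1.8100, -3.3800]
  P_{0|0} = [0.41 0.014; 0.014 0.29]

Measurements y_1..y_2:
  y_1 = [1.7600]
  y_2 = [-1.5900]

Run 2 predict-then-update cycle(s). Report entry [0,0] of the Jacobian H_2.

H_jac[0,0] = 0.2517

step 1: x^-=[1.3706, -3.3800]  P^-=[0.4785 0.0537; 0.0537 0.4600]  H_jac=[0.2541 0.1030]  S=[0.5286]  K=[0.2405; 0.1155]  nu=[2.9456]  x^+=[2.0790, -3.0399]  P^+=[0.4480 0.0390; 0.0390 0.4530]
step 2: x^-=[1.6838, -3.0399]  P^-=[0.5258 0.0999; 0.0999 0.6230]  H_jac=[0.2517 0.1394]  S=[0.5424]  K=[0.2697; 0.2065]  nu=[-0.5250]  x^+=[1.5422, -3.1483]  P^+=[0.4863 0.0697; 0.0697 0.5998]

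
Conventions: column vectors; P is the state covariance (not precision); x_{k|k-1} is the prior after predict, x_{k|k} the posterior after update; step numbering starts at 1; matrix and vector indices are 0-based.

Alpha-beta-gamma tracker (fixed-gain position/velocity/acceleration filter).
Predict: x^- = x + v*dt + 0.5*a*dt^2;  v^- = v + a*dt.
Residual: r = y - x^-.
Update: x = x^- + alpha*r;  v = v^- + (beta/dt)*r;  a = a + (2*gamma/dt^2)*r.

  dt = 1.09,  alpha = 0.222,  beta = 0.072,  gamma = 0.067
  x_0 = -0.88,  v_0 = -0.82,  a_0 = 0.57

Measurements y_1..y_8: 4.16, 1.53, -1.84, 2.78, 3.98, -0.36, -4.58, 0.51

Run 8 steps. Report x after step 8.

x_post = 4.1603

step 1: x_pred=-1.4352  r=5.5952  x^+=-0.1931  v^+=0.1709  a^+=1.2011
step 2: x_pred=0.7067  r=0.8233  x^+=0.8895  v^+=1.5344  a^+=1.2939
step 3: x_pred=3.3306  r=-5.1706  x^+=2.1828  v^+=2.6032  a^+=0.7107
step 4: x_pred=5.4425  r=-2.6625  x^+=4.8514  v^+=3.2021  a^+=0.4104
step 5: x_pred=8.5855  r=-4.6055  x^+=7.5631  v^+=3.3452  a^+=-0.1090
step 6: x_pred=11.1447  r=-11.5047  x^+=8.5906  v^+=2.4665  a^+=-1.4065
step 7: x_pred=10.4436  r=-15.0236  x^+=7.1083  v^+=-0.0590  a^+=-3.1010
step 8: x_pred=5.2019  r=-4.6919  x^+=4.1603  v^+=-3.7490  a^+=-3.6302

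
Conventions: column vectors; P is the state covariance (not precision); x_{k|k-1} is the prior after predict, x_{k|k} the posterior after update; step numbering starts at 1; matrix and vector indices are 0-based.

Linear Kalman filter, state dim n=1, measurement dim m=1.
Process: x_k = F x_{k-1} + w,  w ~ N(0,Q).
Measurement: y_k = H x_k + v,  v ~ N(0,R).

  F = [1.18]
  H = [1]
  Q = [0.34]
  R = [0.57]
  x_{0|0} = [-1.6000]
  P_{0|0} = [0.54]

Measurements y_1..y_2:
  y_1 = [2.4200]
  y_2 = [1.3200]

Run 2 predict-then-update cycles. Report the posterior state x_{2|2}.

x_post = [1.2372]

step 1: x^-=[-1.8880]  P^-=[1.0919]  S=[1.6619]  K=[0.6570]  nu=[4.3080]  x^+=[0.9424]  P^+=[0.3745]
step 2: x^-=[1.1121]  P^-=[0.8615]  S=[1.4315]  K=[0.6018]  nu=[0.2079]  x^+=[1.2372]  P^+=[0.3430]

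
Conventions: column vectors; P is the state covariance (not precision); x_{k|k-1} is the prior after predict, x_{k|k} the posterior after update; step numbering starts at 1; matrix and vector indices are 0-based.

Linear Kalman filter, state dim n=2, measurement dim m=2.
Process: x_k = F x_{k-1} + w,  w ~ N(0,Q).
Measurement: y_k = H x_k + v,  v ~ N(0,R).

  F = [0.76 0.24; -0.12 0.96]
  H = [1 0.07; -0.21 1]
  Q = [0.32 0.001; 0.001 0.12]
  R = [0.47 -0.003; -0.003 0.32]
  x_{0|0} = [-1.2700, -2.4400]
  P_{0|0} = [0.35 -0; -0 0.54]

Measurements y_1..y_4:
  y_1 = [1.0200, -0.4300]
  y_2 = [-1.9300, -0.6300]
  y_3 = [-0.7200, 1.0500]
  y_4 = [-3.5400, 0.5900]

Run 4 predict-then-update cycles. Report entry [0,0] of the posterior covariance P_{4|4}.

P_post[0,0] = 0.2321

step 1: x^-=[-1.5508, -2.1900]  P^-=[0.5533 0.0935; 0.0935 0.6227]  S=[1.0394 0.0165; 0.0165 0.9278]  K=[0.5391 -0.0341; 0.1216 0.6478]  nu=[2.7241, 1.4343]  x^+=[-0.1310, -0.9296]  P^+=[0.2507 0.0401; 0.0401 0.2154]
step 2: x^-=[-0.3227, -0.8767]  P^-=[0.4918 0.0559; 0.0559 0.3128]  S=[0.9712 -0.0293; -0.0293 0.6311]  K=[0.5089 -0.0515; 0.0946 0.4815]  nu=[-1.5460, 0.1789]  x^+=[-1.1186, -0.9368]  P^+=[0.2371 0.0318; 0.0318 0.1605]
step 3: x^-=[-1.0750, -0.7651]  P^-=[0.4778 0.0386; 0.0386 0.2640]  S=[0.9545 -0.0468; -0.0468 0.5888]  K=[0.5002 -0.0650; 0.0815 0.4410]  nu=[0.4085, 1.5894]  x^+=[-0.9740, -0.0309]  P^+=[0.2334 0.0267; 0.0267 0.1465]
step 4: x^-=[-0.7477, 0.0872]  P^-=[0.4730 0.0322; 0.0322 0.2522]  S=[0.9487 -0.0530; -0.0530 0.5796]  K=[0.4970 -0.0704; 0.0766 0.4305]  nu=[-2.7985, 0.3458]  x^+=[-2.1628, 0.0218]  P^+=[0.2321 0.0247; 0.0247 0.1427]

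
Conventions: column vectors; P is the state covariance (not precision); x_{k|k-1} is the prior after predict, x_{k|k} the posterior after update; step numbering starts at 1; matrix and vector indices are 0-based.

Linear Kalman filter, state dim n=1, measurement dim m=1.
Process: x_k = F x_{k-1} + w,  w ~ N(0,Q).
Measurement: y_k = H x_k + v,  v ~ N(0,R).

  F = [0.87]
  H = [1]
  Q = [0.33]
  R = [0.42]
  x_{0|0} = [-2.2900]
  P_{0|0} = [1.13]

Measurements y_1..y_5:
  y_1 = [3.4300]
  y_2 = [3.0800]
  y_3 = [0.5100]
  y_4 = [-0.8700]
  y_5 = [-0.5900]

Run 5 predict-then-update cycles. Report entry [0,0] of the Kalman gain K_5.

step 1: x^-=[-1.9923]  P^-=[1.1853]  S=[1.6053]  K=[0.7384]  nu=[5.4223]  x^+=[2.0113]  P^+=[0.3101]
step 2: x^-=[1.7499]  P^-=[0.5647]  S=[0.9847]  K=[0.5735]  nu=[1.3301]  x^+=[2.5127]  P^+=[0.2409]
step 3: x^-=[2.1860]  P^-=[0.5123]  S=[0.9323]  K=[0.5495]  nu=[-1.6760]  x^+=[1.2650]  P^+=[0.2308]
step 4: x^-=[1.1006]  P^-=[0.5047]  S=[0.9247]  K=[0.5458]  nu=[-1.9706]  x^+=[0.0251]  P^+=[0.2292]
step 5: x^-=[0.0218]  P^-=[0.5035]  S=[0.9235]  K=[0.5452]  nu=[-0.6118]  x^+=[-0.3118]  P^+=[0.2290]

K[0,0] = 0.5452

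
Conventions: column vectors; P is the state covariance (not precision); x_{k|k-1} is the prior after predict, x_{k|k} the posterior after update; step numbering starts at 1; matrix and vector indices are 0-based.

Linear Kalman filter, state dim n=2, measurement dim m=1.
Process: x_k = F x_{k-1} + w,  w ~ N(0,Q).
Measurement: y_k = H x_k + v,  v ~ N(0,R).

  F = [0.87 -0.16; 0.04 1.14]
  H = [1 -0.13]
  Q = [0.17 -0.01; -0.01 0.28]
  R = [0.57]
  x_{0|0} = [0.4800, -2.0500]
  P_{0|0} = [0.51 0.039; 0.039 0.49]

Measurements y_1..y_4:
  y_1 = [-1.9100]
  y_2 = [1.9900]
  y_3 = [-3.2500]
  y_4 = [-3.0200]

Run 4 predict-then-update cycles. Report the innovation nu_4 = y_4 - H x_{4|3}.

step 1: x^-=[0.7456, -2.3178]  P^-=[0.5577 -0.0432; -0.0432 0.9212]  S=[1.1545]  K=[0.4879; -0.1411]  nu=[-2.9569]  x^+=[-0.6972, -1.9005]  P^+=[0.2828 0.0363; 0.0363 0.8982]
step 2: x^-=[-0.3025, -2.1944]  P^-=[0.3970 -0.1282; -0.1282 1.4510]  S=[1.0248]  K=[0.4036; -0.3092]  nu=[2.0072]  x^+=[0.5077, -2.8150]  P^+=[0.2300 -0.0003; -0.0003 1.3531]
step 3: x^-=[0.8921, -3.1887]  P^-=[0.3788 -0.2491; -0.2491 2.0388]  S=[1.0481]  K=[0.3924; -0.4906]  nu=[-4.5566]  x^+=[-0.8958, -0.9533]  P^+=[0.2175 -0.0474; -0.0474 1.7866]
step 4: x^-=[-0.6268, -1.1226]  P^-=[0.3935 -0.3750; -0.3750 2.5978]  S=[1.1049]  K=[0.4003; -0.6450]  nu=[-2.5392]  x^+=[-1.6432, 0.5152]  P^+=[0.2165 -0.0897; -0.0897 2.1381]

innov = [-2.5392]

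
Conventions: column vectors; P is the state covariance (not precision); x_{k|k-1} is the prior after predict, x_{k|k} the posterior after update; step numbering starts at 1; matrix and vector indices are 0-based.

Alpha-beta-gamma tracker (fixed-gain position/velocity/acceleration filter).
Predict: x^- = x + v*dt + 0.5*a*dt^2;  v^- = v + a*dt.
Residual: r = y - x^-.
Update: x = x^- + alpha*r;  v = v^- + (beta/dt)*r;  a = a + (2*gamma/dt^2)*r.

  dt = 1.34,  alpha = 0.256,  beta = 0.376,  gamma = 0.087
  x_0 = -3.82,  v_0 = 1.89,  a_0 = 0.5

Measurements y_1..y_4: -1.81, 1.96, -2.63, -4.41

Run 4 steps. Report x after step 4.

x_post = 2.2205

step 1: x_pred=-0.8385  r=-0.9715  x^+=-1.0872  v^+=2.2874  a^+=0.4059
step 2: x_pred=2.3423  r=-0.3823  x^+=2.2444  v^+=2.7240  a^+=0.3688
step 3: x_pred=6.2257  r=-8.8557  x^+=3.9586  v^+=0.7333  a^+=-0.4893
step 4: x_pred=4.5019  r=-8.9119  x^+=2.2205  v^+=-2.4231  a^+=-1.3529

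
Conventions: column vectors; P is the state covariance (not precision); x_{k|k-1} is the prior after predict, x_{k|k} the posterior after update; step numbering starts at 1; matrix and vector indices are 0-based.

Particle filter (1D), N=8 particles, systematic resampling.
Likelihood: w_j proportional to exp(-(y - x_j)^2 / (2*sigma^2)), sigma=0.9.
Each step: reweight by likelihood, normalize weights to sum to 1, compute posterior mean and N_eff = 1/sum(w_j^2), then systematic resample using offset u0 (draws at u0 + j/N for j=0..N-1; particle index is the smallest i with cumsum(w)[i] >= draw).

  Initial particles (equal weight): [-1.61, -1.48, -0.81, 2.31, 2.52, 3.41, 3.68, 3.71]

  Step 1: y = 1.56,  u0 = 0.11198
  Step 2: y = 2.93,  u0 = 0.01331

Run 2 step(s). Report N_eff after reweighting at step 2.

step 1: w=[0.0013, 0.0021, 0.0201, 0.4558, 0.3652, 0.0780, 0.0402, 0.0372]  mean=2.5036  Neff=2.8521  idx=[3, 3, 3, 4, 4, 4, 5, 7]
step 2: w=[0.1191, 0.1191, 0.1191, 0.1361, 0.1361, 0.1361, 0.1309, 0.1037]  mean=2.6849  Neff=7.9389  idx=[0, 1, 2, 3, 4, 5, 5, 6]

N_eff = 7.9389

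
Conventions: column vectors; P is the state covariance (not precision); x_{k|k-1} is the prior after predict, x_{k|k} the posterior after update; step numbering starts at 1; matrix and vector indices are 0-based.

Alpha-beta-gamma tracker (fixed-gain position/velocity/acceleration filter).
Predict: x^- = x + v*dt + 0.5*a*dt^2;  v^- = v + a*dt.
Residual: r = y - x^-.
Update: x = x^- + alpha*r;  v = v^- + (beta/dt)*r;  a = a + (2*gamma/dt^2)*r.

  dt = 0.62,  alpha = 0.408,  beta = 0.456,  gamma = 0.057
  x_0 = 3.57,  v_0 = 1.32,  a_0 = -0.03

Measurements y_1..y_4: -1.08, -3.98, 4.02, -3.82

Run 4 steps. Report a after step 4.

step 1: x_pred=4.3826  r=-5.4626  x^+=2.1539  v^+=-2.7163  a^+=-1.6500
step 2: x_pred=0.1527  r=-4.1327  x^+=-1.5335  v^+=-6.7788  a^+=-2.8756
step 3: x_pred=-6.2890  r=10.3090  x^+=-2.0829  v^+=-0.9796  a^+=0.1817
step 4: x_pred=-2.6554  r=-1.1646  x^+=-3.1305  v^+=-1.7235  a^+=-0.1637

a_post = -0.1637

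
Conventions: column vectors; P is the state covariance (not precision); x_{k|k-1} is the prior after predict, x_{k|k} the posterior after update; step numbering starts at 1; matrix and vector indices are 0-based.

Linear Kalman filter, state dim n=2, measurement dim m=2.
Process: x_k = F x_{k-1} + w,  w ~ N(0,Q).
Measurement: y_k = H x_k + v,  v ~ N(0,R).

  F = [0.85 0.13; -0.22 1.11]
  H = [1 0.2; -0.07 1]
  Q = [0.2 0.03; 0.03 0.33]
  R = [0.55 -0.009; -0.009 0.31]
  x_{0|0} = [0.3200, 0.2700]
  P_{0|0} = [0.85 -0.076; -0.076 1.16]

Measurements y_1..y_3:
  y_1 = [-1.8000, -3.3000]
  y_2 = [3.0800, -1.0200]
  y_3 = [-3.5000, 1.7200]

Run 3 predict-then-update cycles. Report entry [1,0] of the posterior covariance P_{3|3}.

P_post[1,0] = -0.0077

step 1: x^-=[0.3071, 0.2293]  P^-=[0.8169 -0.0311; -0.0311 1.8375]  S=[1.4280 0.2707; 0.2707 2.1559]  K=[0.5895 -0.1150; 0.0756 0.8438]  nu=[-2.1530, -3.5078]  x^+=[-0.5589, -2.8936]  P^+=[0.3289 -0.0179; -0.0179 0.2597]
step 2: x^-=[-0.8512, -3.0889]  P^-=[0.4380 -0.0104; -0.0104 0.6746]  S=[1.0108 0.0850; 0.0850 0.9882]  K=[0.4379 -0.0792; 0.0662 0.6777]  nu=[4.5490, 2.0093]  x^+=[0.9817, -1.4261]  P^+=[0.2439 -0.0114; -0.0114 0.2087]
step 3: x^-=[0.6491, -1.7990]  P^-=[0.3772 0.0041; 0.0041 0.6045]  S=[0.9530 0.0895; 0.0895 0.9158]  K=[0.4026 -0.0638; 0.0698 0.6530]  nu=[-3.7893, 3.5644]  x^+=[-1.1039, 0.2640]  P^+=[0.2236 -0.0077; -0.0077 0.2012]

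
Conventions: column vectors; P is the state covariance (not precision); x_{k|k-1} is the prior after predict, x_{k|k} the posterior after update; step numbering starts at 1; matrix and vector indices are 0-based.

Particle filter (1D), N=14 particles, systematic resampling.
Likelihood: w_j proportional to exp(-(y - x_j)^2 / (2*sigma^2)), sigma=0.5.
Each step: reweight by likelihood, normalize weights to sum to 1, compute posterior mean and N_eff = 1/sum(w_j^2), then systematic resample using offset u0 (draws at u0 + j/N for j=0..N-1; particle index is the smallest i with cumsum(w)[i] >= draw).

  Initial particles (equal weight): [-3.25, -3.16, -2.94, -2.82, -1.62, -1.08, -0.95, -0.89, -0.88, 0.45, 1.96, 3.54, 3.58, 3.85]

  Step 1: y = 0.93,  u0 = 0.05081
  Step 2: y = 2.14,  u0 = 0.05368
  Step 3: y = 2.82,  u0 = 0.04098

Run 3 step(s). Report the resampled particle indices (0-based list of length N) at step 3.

resampled_idx = [0, 1, 2, 3, 4, 5, 6, 7, 8, 9, 10, 11, 12, 13]

step 1: w=[0.0000, 0.0000, 0.0000, 0.0000, 0.0000, 0.0004, 0.0011, 0.0018, 0.0019, 0.8360, 0.1588, 0.0000, 0.0000, 0.0000]  mean=0.6827  Neff=1.3810  idx=[9, 9, 9, 9, 9, 9, 9, 9, 9, 9, 9, 9, 10, 10]
step 2: w=[0.0017, 0.0017, 0.0017, 0.0017, 0.0017, 0.0017, 0.0017, 0.0017, 0.0017, 0.0017, 0.0017, 0.0017, 0.4896, 0.4896]  mean=1.9287  Neff=2.0854  idx=[12, 12, 12, 12, 12, 12, 12, 13, 13, 13, 13, 13, 13, 13]
step 3: w=[0.0714, 0.0714, 0.0714, 0.0714, 0.0714, 0.0714, 0.0714, 0.0714, 0.0714, 0.0714, 0.0714, 0.0714, 0.0714, 0.0714]  mean=1.9600  Neff=14.0000  idx=[0, 1, 2, 3, 4, 5, 6, 7, 8, 9, 10, 11, 12, 13]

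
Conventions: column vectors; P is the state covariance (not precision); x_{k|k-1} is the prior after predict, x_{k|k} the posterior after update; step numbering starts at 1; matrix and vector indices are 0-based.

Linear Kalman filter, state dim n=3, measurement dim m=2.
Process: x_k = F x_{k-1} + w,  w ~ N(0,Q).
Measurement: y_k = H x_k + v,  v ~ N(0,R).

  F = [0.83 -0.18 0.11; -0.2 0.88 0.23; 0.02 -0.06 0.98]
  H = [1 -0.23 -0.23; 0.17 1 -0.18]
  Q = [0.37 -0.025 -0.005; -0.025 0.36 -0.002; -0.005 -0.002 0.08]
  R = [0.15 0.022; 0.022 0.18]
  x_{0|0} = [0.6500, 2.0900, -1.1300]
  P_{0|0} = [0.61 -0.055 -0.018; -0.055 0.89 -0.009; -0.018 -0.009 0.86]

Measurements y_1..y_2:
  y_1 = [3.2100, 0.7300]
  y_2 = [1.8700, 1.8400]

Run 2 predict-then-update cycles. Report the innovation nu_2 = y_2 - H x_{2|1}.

innov = [-0.5286, 2.1462]

step 1: x^-=[0.0390, 1.4493, -1.2198]  P^-=[0.8430 -0.2912 0.0973; -0.2912 1.1365 0.1366; 0.0973 0.1366 0.9099]  S=[1.2048 -0.3853; -0.3853 1.2162]  K=[0.7713 0.1084; -0.2285 0.8012; -0.1355 -0.0517]  nu=[3.2238, -0.9455]  x^+=[2.4231, -0.0448, -1.6077]  P^+=[0.1763 0.0441 0.2091; 0.0441 0.1519 0.1124; 0.2091 0.1124 0.8899]
step 2: x^-=[1.8424, -0.8938, -1.5244]  P^-=[0.5277 0.0195 0.2431; 0.0195 0.5425 0.2465; 0.2431 0.2465 0.9302]  S=[0.6609 -0.0555; -0.0555 0.6709]  K=[0.7203 0.1572; -0.1835 0.7322; -0.0268 0.1772]  nu=[-0.5286, 2.1462]  x^+=[1.7991, 0.7747, -1.1299]  P^+=[0.1808 0.0573 0.2440; 0.0573 0.1456 0.1533; 0.2440 0.1533 0.9081]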